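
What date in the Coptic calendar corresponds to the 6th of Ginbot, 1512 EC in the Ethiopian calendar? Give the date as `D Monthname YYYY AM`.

Both dates share Julian Day Number 2276359; in the Coptic calendar that is 6 Pashons 1236 AM.

6 Pashons 1236 AM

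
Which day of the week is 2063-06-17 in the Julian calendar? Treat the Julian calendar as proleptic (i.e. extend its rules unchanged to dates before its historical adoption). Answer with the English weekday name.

In the Gregorian calendar this is 30 June 2063 (JDN 2474736).
Since JDN mod 7 = 5 (0 = Monday), the day is Saturday.

Saturday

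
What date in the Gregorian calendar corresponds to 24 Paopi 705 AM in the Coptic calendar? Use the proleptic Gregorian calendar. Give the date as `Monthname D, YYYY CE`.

October 26, 988 CE

Both dates share Julian Day Number 2082219; in the Gregorian calendar that is 26 October 988 CE.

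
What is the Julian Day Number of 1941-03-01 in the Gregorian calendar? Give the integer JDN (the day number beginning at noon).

JDN 2299161 is 15 October 1582 CE (Gregorian); the target day is +130894 days from there, so JDN = 2430055.

2430055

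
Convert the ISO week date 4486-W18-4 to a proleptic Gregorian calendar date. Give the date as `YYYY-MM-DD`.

ISO week 1 of 4486 is the week containing the first Thursday of 4486.
Week 18, day 4 (Thursday) lands on 4486-05-02.

4486-05-02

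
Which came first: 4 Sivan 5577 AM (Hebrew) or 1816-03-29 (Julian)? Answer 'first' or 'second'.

The two dates have Julian Day Numbers 2384844 and 2384440 respectively.
Since 2384440 < 2384844, the second date comes first.

second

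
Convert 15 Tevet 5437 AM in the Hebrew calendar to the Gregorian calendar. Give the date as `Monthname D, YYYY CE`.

December 20, 1676 CE

Julian Day Number of the source date = 2333561.
Converting JDN 2333561 to the Gregorian calendar gives 20 December 1676 CE.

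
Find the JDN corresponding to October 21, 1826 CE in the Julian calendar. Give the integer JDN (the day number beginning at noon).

In the Gregorian calendar the same day is 2 November 1826.
JDN 2400001 is 17 November 1858 CE (Gregorian), MJD 0; the target day is −11703 days from there, so JDN = 2388298.

2388298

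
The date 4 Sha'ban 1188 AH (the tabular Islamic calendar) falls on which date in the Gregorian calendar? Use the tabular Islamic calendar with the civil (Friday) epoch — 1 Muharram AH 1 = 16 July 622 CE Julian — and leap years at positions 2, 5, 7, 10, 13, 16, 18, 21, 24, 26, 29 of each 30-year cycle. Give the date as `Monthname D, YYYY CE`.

October 10, 1774 CE

Both dates share Julian Day Number 2369283; in the Gregorian calendar that is 10 October 1774 CE.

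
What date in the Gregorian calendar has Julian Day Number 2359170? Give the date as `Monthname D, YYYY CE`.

JDN 2451545 is 1 Jan 2000; 2359170 is −92375 days from there.

February 1, 1747 CE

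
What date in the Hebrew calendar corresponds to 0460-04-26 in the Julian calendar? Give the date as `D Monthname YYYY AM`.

The source date corresponds to 27 April 460 in the proleptic Gregorian calendar (JDN 1889189).
That day falls on 18 Iyar 4220 AM in the Hebrew calendar.

18 Iyar 4220 AM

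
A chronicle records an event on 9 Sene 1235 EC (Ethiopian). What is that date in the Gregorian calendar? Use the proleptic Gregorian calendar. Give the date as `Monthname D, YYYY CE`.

June 10, 1243 CE

Both dates share Julian Day Number 2175217; in the Gregorian calendar that is 10 June 1243 CE.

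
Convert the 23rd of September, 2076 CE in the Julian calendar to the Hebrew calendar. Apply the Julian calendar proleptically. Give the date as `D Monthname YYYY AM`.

9 Tishrei 5837 AM

The source date corresponds to 6 October 2076 in the Gregorian calendar (JDN 2479583).
That day falls on 9 Tishrei 5837 AM in the Hebrew calendar.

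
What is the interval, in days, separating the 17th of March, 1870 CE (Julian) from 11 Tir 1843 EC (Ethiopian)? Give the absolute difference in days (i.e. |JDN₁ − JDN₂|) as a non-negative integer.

7010

JDN of the first date = 2404151.
JDN of the second date = 2397141.
|2397141 − 2404151| = 7010.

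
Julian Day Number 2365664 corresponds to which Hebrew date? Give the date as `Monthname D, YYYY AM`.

Cheshvan 17, 5525 AM

JDN 2365664 is 12 November 1764 in the Gregorian calendar.
In the Hebrew calendar that day is Cheshvan 17, 5525 AM.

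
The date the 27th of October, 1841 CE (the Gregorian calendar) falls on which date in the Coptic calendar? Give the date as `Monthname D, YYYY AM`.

Paopi 18, 1558 AM

Julian Day Number of the source date = 2393771.
Converting JDN 2393771 to the Coptic calendar gives 18 Paopi 1558 AM.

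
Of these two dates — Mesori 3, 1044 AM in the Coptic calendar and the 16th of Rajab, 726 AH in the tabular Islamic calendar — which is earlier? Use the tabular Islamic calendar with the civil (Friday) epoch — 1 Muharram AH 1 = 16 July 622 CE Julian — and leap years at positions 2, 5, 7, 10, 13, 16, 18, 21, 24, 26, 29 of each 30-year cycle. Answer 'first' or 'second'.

First date → JDN 2206318; second date → JDN 2205548.
JDN 2205548 < JDN 2206318, so the second date is earlier.

second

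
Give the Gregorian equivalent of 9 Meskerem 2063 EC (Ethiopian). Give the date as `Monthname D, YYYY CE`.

Both dates share Julian Day Number 2477374; in the Gregorian calendar that is 19 September 2070 CE.

September 19, 2070 CE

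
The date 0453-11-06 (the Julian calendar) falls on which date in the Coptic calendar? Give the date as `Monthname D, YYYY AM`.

Both dates share Julian Day Number 1886826; in the Coptic calendar that is 10 Hathor 170 AM.

Hathor 10, 170 AM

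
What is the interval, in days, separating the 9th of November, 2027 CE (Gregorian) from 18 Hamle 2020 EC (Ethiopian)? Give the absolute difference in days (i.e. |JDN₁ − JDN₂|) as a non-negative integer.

259

First date → JDN 2461719; second date → JDN 2461978.
The interval is |2461719 − 2461978| = 259 days.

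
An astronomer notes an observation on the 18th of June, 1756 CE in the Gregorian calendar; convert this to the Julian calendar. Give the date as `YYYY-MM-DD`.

1756-06-07

At this point the Julian calendar is 11 days behind the Gregorian.
18 June 1756 Gregorian − 11 days → 7 June 1756 Julian.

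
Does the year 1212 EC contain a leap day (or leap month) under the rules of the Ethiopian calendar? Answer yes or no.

1212 mod 4 = 0; in the Ethiopian calendar a year is leap when year mod 4 = 3, so it is a common year.

no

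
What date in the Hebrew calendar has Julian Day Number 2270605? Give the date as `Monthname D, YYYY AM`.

JDN 2270605 is 9 August 1504 in the proleptic Gregorian calendar.
In the Hebrew calendar that day is Av 19, 5264 AM.

Av 19, 5264 AM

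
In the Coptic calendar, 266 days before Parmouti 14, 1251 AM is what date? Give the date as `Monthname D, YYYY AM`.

JDN of Parmouti 14, 1251 AM = 2281815.
2281815 − 266 = 2281549.
JDN 2281549 in the Coptic calendar is Epip 23, 1250 AM.

Epip 23, 1250 AM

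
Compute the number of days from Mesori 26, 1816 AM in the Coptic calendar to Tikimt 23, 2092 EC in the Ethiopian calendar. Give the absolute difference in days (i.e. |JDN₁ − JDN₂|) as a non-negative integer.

303

JDN of the first date = 2488314.
JDN of the second date = 2488011.
|2488011 − 2488314| = 303.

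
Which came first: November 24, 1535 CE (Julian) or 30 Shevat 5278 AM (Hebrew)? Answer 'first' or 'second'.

The two dates have Julian Day Numbers 2282044 and 2275549 respectively.
Since 2275549 < 2282044, the second date comes first.

second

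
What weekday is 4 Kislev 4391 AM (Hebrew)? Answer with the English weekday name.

This is JDN 1951483 (17 November 630 Gregorian).
Since JDN mod 7 = 2 (0 = Monday), the day is Wednesday.

Wednesday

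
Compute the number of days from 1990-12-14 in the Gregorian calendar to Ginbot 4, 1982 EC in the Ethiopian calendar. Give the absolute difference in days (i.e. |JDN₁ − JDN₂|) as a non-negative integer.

First date → JDN 2448240; second date → JDN 2448024.
The interval is |2448240 − 2448024| = 216 days.

216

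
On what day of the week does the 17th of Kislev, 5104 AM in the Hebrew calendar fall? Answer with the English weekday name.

Friday

This is JDN 2211927 (13 December 1343 Gregorian).
2211927 ≡ 4 (mod 7); counting from Monday = 0 gives Friday.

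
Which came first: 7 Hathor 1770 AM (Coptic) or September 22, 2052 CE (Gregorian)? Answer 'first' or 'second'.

second

First date → JDN 2471223; second date → JDN 2470803.
JDN 2470803 < JDN 2471223, so the second date is earlier.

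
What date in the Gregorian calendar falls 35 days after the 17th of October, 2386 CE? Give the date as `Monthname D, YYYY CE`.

The starting date is JDN 2592818; 2592818 + 35 = 2592853.
JDN 2592853 corresponds to November 21, 2386 CE.

November 21, 2386 CE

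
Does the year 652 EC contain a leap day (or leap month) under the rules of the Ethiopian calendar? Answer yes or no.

652 mod 4 = 0; in the Ethiopian calendar a year is leap when year mod 4 = 3, so it is a common year.

no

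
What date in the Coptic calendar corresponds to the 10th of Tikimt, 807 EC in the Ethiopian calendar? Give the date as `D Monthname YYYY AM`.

10 Paopi 531 AM

Julian Day Number of the source date = 2018651.
Converting JDN 2018651 to the Coptic calendar gives 10 Paopi 531 AM.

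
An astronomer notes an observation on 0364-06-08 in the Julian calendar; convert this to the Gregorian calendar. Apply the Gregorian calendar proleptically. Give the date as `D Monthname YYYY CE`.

For dates in this range the Gregorian date is 1 day ahead of the Julian.
8 June 364 Julian + 1 day → 9 June 364 Gregorian.

9 June 364 CE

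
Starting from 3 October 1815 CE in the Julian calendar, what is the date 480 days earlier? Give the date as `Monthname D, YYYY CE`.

JDN of 3 October 1815 CE = 2384262.
2384262 − 480 = 2383782.
JDN 2383782 in the Julian calendar is June 10, 1814 CE.

June 10, 1814 CE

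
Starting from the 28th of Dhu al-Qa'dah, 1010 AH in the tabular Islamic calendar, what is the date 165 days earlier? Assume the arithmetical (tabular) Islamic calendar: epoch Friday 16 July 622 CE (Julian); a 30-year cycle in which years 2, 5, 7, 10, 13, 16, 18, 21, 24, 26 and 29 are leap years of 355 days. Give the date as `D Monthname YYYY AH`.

10 Jumada al-Thani 1010 AH

JDN of the 28th of Dhu al-Qa'dah, 1010 AH = 2306318.
2306318 − 165 = 2306153.
JDN 2306153 in the tabular Islamic calendar is 10 Jumada al-Thani 1010 AH.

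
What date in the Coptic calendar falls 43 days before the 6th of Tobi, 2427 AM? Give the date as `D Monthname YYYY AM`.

Counting 43 days back from JDN 2711251 reaches JDN 2711208, which is 23 Hathor 2427 AM.

23 Hathor 2427 AM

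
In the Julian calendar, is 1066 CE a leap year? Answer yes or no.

1066 mod 4 = 2, so it is a common year in the Julian calendar.

no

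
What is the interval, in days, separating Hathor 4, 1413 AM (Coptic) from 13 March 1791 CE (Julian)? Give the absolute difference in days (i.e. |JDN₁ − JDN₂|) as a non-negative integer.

34466

JDN of the first date = 2340826.
JDN of the second date = 2375292.
|2375292 − 2340826| = 34466.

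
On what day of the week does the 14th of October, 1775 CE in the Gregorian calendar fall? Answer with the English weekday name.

JDN 2369652 mod 7 = 5, and JDN 0 was a Monday, so this is a Saturday.

Saturday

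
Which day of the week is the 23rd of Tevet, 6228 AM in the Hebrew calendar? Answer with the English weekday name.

Equivalently 19 January 2468 Gregorian, JDN 2622497.
Since JDN mod 7 = 3 (0 = Monday), the day is Thursday.

Thursday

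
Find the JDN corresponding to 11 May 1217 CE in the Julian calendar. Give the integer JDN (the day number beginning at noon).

2165698

Equivalently 18 May 1217 (proleptic Gregorian).
JDN 2451545 is 1 January 2000 CE (Gregorian); the target day is −285847 days from there, so JDN = 2165698.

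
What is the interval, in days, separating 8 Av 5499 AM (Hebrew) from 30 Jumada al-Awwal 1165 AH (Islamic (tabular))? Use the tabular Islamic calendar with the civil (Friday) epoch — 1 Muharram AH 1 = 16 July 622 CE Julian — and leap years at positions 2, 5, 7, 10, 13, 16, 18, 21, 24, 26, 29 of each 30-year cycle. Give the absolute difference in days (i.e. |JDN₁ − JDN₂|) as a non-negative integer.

First date → JDN 2356440; second date → JDN 2361070.
The interval is |2356440 − 2361070| = 4630 days.

4630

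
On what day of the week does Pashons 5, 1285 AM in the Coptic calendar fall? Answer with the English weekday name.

Saturday

Equivalently 10 May 1569 Gregorian, JDN 2294255.
2294255 ≡ 5 (mod 7); counting from Monday = 0 gives Saturday.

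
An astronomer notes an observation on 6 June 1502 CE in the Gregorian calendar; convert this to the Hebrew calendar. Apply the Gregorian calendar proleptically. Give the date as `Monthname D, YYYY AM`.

Both dates share Julian Day Number 2269810; in the Hebrew calendar that is 20 Sivan 5262 AM.

Sivan 20, 5262 AM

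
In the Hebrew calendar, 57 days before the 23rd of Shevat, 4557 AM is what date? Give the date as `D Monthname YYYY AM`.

25 Kislev 4557 AM

Counting 57 days back from JDN 2012188 reaches JDN 2012131, which is 25 Kislev 4557 AM.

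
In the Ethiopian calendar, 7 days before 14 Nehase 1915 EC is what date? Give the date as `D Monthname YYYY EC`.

Counting 7 days back from JDN 2423652 reaches JDN 2423645, which is 7 Nehase 1915 EC.

7 Nehase 1915 EC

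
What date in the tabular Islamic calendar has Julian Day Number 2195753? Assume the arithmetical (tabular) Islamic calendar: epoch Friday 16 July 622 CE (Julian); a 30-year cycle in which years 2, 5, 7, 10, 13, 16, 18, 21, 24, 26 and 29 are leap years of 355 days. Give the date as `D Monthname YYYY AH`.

JDN 2195753 is 31 August 1299 in the proleptic Gregorian calendar.
In the tabular Islamic calendar that day is 25 Dhu al-Qa'dah 698 AH.

25 Dhu al-Qa'dah 698 AH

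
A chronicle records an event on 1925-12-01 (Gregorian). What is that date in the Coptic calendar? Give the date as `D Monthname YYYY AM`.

Both dates share Julian Day Number 2424486; in the Coptic calendar that is 22 Hathor 1642 AM.

22 Hathor 1642 AM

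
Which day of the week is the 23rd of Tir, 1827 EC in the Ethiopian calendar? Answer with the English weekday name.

Friday

Equivalently 30 January 1835 Gregorian, JDN 2391309.
2391309 ≡ 4 (mod 7); counting from Monday = 0 gives Friday.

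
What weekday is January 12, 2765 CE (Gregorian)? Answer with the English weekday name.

Tuesday

2730967 ≡ 1 (mod 7); counting from Monday = 0 gives Tuesday.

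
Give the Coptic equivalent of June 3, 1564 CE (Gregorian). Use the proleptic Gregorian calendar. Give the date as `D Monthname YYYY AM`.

Julian Day Number of the source date = 2292453.
Converting JDN 2292453 to the Coptic calendar gives 29 Pashons 1280 AM.

29 Pashons 1280 AM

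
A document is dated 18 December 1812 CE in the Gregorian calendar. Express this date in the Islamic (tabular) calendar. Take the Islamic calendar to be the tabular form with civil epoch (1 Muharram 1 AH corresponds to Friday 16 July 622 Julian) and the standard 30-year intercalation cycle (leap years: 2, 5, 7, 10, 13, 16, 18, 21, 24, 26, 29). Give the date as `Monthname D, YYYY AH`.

Dhu al-Hijjah 13, 1227 AH

Julian Day Number of the source date = 2383231.
Converting JDN 2383231 to the tabular Islamic calendar gives 13 Dhu al-Hijjah 1227 AH.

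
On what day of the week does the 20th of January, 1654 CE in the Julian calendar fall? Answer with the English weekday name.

Friday

Equivalently 30 January 1654 Gregorian, JDN 2325201.
Since JDN mod 7 = 4 (0 = Monday), the day is Friday.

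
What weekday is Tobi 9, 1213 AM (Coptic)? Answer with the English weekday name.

In the proleptic Gregorian calendar this is 13 January 1497 (JDN 2267841).
Since JDN mod 7 = 2 (0 = Monday), the day is Wednesday.

Wednesday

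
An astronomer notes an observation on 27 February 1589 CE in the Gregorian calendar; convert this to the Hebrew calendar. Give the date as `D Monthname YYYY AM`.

11 Adar 5349 AM

Both dates share Julian Day Number 2301488; in the Hebrew calendar that is 11 Adar 5349 AM.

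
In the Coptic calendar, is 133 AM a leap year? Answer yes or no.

no

133 mod 4 = 1; in the Coptic calendar a year is leap when year mod 4 = 3, so it is a common year.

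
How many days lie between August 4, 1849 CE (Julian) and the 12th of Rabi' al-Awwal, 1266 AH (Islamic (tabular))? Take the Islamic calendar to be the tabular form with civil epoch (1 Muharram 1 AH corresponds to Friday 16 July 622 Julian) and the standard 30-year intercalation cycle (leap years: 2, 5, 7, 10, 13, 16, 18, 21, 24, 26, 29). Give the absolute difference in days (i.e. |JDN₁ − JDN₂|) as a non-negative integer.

163

JDN of the first date = 2396621.
JDN of the second date = 2396784.
|2396784 − 2396621| = 163.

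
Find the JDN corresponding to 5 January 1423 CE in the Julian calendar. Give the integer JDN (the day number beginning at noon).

2240813

Equivalently 14 January 1423 (proleptic Gregorian).
JDN 2299161 is 15 October 1582 CE (Gregorian); the target day is −58348 days from there, so JDN = 2240813.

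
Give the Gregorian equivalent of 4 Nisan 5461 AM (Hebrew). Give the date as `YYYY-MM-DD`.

1701-04-12

Both dates share Julian Day Number 2342439; in the Gregorian calendar that is 12 April 1701 CE.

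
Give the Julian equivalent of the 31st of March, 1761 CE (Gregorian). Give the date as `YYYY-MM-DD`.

For dates in this range the Gregorian date is 11 days ahead of the Julian.
31 March 1761 Gregorian − 11 days → 20 March 1761 Julian.

1761-03-20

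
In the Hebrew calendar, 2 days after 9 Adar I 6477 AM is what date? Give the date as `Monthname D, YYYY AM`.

Counting 2 days forward from JDN 2713467 reaches JDN 2713469, which is Adar I 11, 6477 AM.

Adar I 11, 6477 AM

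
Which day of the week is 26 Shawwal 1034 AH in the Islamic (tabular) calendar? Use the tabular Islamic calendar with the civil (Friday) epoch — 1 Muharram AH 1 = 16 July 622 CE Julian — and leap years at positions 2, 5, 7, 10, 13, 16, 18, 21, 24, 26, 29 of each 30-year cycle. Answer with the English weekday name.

This is JDN 2314792 (1 August 1625 Gregorian).
Since JDN mod 7 = 4 (0 = Monday), the day is Friday.

Friday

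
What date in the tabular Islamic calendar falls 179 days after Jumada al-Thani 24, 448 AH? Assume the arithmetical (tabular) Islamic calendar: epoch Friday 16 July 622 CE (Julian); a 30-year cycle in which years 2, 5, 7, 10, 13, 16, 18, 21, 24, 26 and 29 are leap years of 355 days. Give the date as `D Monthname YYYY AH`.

26 Dhu al-Hijjah 448 AH

Counting 179 days forward from JDN 2107013 reaches JDN 2107192, which is 26 Dhu al-Hijjah 448 AH.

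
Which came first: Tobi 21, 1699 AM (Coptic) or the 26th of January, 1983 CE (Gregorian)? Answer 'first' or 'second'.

second

The two dates have Julian Day Numbers 2445364 and 2445361 respectively.
Since 2445361 < 2445364, the second date comes first.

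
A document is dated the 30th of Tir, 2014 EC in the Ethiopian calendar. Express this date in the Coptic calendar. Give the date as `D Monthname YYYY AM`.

Both dates share Julian Day Number 2459618; in the Coptic calendar that is 30 Tobi 1738 AM.

30 Tobi 1738 AM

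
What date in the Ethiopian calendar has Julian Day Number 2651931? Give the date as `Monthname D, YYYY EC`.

The Gregorian equivalent of JDN 2651931 is 21 August 2548.
In the Ethiopian calendar that day is Nehase 11, 2540 EC.

Nehase 11, 2540 EC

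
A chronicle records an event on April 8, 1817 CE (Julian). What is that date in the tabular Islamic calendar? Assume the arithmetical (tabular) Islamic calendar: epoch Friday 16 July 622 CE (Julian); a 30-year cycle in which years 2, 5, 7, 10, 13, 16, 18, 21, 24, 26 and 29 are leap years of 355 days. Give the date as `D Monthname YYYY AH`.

3 Jumada al-Thani 1232 AH

The source date corresponds to 20 April 1817 in the Gregorian calendar (JDN 2384815).
That day falls on 3 Jumada al-Thani 1232 AH in the tabular Islamic calendar.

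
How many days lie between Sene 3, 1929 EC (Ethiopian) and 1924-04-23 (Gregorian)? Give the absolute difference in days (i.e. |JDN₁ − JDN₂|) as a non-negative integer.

4796

First date → JDN 2428695; second date → JDN 2423899.
The interval is |2428695 − 2423899| = 4796 days.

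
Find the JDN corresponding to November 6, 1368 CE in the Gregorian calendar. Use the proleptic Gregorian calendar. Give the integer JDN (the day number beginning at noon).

JDN 2400001 is 17 November 1858 CE (Gregorian), MJD 0; the target day is −178979 days from there, so JDN = 2221022.

2221022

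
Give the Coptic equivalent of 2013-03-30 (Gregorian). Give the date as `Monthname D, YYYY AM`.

Julian Day Number of the source date = 2456382.
Converting JDN 2456382 to the Coptic calendar gives 21 Paremhat 1729 AM.

Paremhat 21, 1729 AM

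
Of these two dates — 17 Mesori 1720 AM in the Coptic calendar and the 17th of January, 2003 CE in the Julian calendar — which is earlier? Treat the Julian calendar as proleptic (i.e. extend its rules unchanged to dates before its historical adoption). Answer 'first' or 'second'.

First date → JDN 2453241; second date → JDN 2452670.
JDN 2452670 < JDN 2453241, so the second date is earlier.

second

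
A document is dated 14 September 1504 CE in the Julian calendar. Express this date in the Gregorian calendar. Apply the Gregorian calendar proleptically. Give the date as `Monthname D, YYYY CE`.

The Julian–Gregorian offset here is 10 days (Julian trailing).
14 September 1504 Julian + 10 days → 24 September 1504 Gregorian.

September 24, 1504 CE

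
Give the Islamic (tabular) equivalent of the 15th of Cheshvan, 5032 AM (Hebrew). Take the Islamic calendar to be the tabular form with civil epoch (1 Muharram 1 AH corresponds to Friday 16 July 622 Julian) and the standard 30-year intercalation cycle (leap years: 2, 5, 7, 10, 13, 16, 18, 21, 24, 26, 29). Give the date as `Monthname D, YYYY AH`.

Rabi' al-Awwal 15, 670 AH

Both dates share Julian Day Number 2185584; in the tabular Islamic calendar that is 15 Rabi' al-Awwal 670 AH.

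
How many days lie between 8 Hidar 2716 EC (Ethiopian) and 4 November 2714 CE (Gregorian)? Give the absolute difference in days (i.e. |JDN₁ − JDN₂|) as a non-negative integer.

3307

JDN of the first date = 2715942.
JDN of the second date = 2712635.
|2712635 − 2715942| = 3307.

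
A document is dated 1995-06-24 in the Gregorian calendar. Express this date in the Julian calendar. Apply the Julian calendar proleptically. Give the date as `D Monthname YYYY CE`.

11 June 1995 CE

The Julian–Gregorian offset here is 13 days (Julian trailing).
24 June 1995 Gregorian − 13 days → 11 June 1995 Julian.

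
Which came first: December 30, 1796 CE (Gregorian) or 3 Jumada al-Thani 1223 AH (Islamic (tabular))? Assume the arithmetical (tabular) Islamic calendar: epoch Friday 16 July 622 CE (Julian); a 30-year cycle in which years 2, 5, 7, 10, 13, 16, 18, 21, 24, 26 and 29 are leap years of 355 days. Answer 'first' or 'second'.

first

First date → JDN 2377400; second date → JDN 2381626.
JDN 2377400 < JDN 2381626, so the first date is earlier.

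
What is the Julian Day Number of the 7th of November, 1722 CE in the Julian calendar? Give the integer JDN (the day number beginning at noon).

Equivalently 18 November 1722 (Gregorian).
JDN 2299161 is 15 October 1582 CE (Gregorian); the target day is +51168 days from there, so JDN = 2350329.

2350329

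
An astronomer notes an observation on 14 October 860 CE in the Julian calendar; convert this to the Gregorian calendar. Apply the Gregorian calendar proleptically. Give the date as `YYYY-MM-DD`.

0860-10-18

The Julian–Gregorian offset here is 4 days (Julian trailing).
14 October 860 Julian + 4 days → 18 October 860 Gregorian.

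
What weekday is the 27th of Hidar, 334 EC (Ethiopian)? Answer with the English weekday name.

In the proleptic Gregorian calendar this is 24 November 341 (JDN 1845935).
JDN 1845935 mod 7 = 0, and JDN 0 was a Monday, so this is a Monday.

Monday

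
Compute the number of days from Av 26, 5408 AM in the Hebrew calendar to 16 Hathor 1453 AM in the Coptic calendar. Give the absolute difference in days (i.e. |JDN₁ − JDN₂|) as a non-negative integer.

32242

First date → JDN 2323206; second date → JDN 2355448.
The interval is |2323206 − 2355448| = 32242 days.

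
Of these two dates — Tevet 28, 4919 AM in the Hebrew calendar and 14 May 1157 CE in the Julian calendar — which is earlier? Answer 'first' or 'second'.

First date → JDN 2144371; second date → JDN 2143786.
JDN 2143786 < JDN 2144371, so the second date is earlier.

second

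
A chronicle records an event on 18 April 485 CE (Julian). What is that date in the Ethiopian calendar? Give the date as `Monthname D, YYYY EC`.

The source date corresponds to 19 April 485 in the proleptic Gregorian calendar (JDN 1898312).
That day falls on 23 Miyazya 477 EC in the Ethiopian calendar.

Miyazya 23, 477 EC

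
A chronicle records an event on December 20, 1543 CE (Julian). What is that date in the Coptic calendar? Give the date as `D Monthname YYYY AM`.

Both dates share Julian Day Number 2284992; in the Coptic calendar that is 23 Koiak 1260 AM.

23 Koiak 1260 AM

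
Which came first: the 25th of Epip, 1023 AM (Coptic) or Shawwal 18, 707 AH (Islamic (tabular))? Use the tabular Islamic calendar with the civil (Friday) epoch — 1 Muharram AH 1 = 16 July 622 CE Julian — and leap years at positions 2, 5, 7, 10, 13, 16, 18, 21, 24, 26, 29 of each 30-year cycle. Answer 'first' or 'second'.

Converting both to JDN: 2198639 vs 2198906; the smaller is the first.

first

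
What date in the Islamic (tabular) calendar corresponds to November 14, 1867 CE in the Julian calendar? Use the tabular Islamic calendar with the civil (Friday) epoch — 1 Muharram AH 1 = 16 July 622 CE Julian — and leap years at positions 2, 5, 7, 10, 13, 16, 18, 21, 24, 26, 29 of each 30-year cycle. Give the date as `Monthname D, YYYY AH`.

Rajab 29, 1284 AH

Julian Day Number of the source date = 2403297.
Converting JDN 2403297 to the tabular Islamic calendar gives 29 Rajab 1284 AH.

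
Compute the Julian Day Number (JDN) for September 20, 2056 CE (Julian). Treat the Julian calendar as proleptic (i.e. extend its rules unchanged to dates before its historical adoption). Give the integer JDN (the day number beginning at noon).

2472275

Equivalently 3 October 2056 (Gregorian).
JDN 2299161 is 15 October 1582 CE (Gregorian); the target day is +173114 days from there, so JDN = 2472275.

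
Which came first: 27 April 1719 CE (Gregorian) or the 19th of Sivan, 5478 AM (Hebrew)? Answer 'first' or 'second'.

The two dates have Julian Day Numbers 2349028 and 2348715 respectively.
Since 2348715 < 2349028, the second date comes first.

second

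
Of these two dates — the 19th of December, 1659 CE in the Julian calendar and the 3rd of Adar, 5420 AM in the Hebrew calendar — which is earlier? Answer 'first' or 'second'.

Converting both to JDN: 2327360 vs 2327408; the smaller is the first.

first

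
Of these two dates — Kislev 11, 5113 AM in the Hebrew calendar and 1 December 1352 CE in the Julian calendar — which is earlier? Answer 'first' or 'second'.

first

First date → JDN 2215199; second date → JDN 2215211.
JDN 2215199 < JDN 2215211, so the first date is earlier.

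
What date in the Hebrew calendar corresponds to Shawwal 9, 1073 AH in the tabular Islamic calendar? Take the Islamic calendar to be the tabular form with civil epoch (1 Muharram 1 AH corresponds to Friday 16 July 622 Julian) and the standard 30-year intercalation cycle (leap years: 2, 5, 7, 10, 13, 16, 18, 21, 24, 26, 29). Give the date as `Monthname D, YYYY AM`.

Both dates share Julian Day Number 2328595; in the Hebrew calendar that is 10 Iyar 5423 AM.

Iyar 10, 5423 AM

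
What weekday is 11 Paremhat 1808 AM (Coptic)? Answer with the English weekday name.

This is JDN 2485227 (20 March 2092 Gregorian).
2485227 ≡ 3 (mod 7); counting from Monday = 0 gives Thursday.

Thursday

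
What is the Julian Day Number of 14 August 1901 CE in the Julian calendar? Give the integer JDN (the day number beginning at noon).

2415624

In the Gregorian calendar the same day is 27 August 1901.
JDN 2400001 is 17 November 1858 CE (Gregorian), MJD 0; the target day is +15623 days from there, so JDN = 2415624.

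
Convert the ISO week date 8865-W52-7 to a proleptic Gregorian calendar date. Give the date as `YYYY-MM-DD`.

ISO week 1 of 8865 is the week containing the first Thursday of 8865.
Week 52, day 7 (Sunday) lands on 8865-12-27.

8865-12-27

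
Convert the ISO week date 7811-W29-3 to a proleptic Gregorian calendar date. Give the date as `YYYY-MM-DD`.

ISO week 1 of 7811 is the week containing the first Thursday of 7811.
Week 29, day 3 (Wednesday) lands on 7811-07-17.

7811-07-17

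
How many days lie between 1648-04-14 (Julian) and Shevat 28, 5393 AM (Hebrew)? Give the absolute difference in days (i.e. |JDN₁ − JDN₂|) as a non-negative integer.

5554

First date → JDN 2323094; second date → JDN 2317540.
The interval is |2323094 − 2317540| = 5554 days.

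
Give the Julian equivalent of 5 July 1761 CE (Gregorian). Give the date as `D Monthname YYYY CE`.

24 June 1761 CE

At this point the Julian calendar is 11 days behind the Gregorian.
5 July 1761 Gregorian − 11 days → 24 June 1761 Julian.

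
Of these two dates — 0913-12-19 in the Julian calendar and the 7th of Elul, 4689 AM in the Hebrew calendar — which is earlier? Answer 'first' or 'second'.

Converting both to JDN: 2054884 vs 2060602; the smaller is the first.

first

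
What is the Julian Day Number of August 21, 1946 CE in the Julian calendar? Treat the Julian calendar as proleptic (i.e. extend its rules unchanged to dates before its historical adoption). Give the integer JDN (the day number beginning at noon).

Equivalently 3 September 1946 (Gregorian).
JDN 2400001 is 17 November 1858 CE (Gregorian), MJD 0; the target day is +32066 days from there, so JDN = 2432067.

2432067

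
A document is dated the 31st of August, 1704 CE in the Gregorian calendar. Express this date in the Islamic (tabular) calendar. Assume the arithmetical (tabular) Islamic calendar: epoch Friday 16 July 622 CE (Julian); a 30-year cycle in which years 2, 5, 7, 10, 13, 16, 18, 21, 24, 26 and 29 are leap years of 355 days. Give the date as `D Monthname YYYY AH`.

Julian Day Number of the source date = 2343676.
Converting JDN 2343676 to the tabular Islamic calendar gives 29 Rabi' al-Thani 1116 AH.

29 Rabi' al-Thani 1116 AH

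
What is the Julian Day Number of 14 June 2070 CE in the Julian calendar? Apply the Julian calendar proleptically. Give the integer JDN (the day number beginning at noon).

2477290

In the Gregorian calendar the same day is 27 June 2070.
JDN 2299161 is 15 October 1582 CE (Gregorian); the target day is +178129 days from there, so JDN = 2477290.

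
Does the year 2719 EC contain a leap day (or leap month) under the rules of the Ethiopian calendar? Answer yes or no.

2719 mod 4 = 3; in the Ethiopian calendar a year is leap when year mod 4 = 3, so it is a leap year.

yes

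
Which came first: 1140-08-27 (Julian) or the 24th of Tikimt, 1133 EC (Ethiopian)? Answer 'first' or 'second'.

first

First date → JDN 2137682; second date → JDN 2137737.
JDN 2137682 < JDN 2137737, so the first date is earlier.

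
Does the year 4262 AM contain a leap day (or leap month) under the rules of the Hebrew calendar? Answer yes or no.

Hebrew year 4262 is year 6 of its 19-year Metonic cycle; leap years are at positions 3, 6, 8, 11, 14, 17, 19, so it is a leap year (13 months).

yes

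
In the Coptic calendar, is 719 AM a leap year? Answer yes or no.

yes

719 mod 4 = 3; in the Coptic calendar a year is leap when year mod 4 = 3, so it is a leap year.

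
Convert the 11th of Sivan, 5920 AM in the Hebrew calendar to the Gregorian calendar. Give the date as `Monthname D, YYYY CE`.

June 16, 2160 CE

Julian Day Number of the source date = 2510151.
Converting JDN 2510151 to the Gregorian calendar gives 16 June 2160 CE.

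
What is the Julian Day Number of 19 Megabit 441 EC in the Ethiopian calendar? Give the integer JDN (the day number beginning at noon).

In the proleptic Gregorian calendar the same day is 16 March 449.
JDN 2400001 is 17 November 1858 CE (Gregorian), MJD 0; the target day is −514872 days from there, so JDN = 1885129.

1885129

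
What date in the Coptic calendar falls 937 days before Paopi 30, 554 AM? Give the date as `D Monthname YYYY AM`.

9 Parmouti 551 AM

The starting date is JDN 2027072; 2027072 − 937 = 2026135.
JDN 2026135 corresponds to 9 Parmouti 551 AM.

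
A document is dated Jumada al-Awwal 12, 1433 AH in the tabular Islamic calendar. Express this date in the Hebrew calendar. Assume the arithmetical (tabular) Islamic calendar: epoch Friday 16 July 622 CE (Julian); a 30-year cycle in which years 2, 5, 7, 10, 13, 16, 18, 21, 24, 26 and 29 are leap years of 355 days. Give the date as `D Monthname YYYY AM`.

12 Nisan 5772 AM

Both dates share Julian Day Number 2456022; in the Hebrew calendar that is 12 Nisan 5772 AM.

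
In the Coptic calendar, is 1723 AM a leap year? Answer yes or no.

1723 mod 4 = 3; in the Coptic calendar a year is leap when year mod 4 = 3, so it is a leap year.

yes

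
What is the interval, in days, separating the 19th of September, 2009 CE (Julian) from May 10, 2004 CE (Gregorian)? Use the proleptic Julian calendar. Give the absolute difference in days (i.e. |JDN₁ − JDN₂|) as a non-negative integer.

JDN of the first date = 2455107.
JDN of the second date = 2453136.
|2453136 − 2455107| = 1971.

1971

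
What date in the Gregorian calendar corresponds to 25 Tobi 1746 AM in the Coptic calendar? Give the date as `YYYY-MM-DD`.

Julian Day Number of the source date = 2462535.
Converting JDN 2462535 to the Gregorian calendar gives 2 February 2030 CE.

2030-02-02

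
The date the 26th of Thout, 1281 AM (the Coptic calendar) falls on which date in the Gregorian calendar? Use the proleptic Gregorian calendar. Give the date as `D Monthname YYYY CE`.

3 October 1564 CE

Both dates share Julian Day Number 2292575; in the Gregorian calendar that is 3 October 1564 CE.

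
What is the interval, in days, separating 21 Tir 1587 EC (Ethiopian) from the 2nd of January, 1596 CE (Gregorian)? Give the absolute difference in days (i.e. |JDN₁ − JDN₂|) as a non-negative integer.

341

First date → JDN 2303647; second date → JDN 2303988.
The interval is |2303647 − 2303988| = 341 days.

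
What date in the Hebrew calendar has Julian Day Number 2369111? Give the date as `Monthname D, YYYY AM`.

The Gregorian equivalent of JDN 2369111 is 21 April 1774.
In the Hebrew calendar that day is Iyar 10, 5534 AM.

Iyar 10, 5534 AM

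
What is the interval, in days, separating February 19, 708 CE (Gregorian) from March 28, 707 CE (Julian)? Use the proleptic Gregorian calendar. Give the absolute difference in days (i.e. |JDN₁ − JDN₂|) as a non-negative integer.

JDN of the first date = 1979700.
JDN of the second date = 1979376.
|1979376 − 1979700| = 324.

324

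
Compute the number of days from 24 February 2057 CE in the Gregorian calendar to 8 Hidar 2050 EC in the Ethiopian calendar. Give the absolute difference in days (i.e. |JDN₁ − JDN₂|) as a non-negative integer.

266

JDN of the first date = 2472419.
JDN of the second date = 2472685.
|2472685 − 2472419| = 266.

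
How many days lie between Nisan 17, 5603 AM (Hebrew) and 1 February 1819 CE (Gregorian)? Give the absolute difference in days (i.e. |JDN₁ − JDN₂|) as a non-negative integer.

8841

JDN of the first date = 2394308.
JDN of the second date = 2385467.
|2385467 − 2394308| = 8841.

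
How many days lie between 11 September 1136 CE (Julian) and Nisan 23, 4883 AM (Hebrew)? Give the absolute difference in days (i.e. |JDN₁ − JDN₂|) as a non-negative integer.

First date → JDN 2136236; second date → JDN 2131343.
The interval is |2136236 − 2131343| = 4893 days.

4893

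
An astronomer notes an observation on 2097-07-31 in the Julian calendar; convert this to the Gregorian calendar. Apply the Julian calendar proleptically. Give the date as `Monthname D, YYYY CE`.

August 13, 2097 CE

For dates in this range the Gregorian date is 13 days ahead of the Julian.
31 July 2097 Julian + 13 days → 13 August 2097 Gregorian.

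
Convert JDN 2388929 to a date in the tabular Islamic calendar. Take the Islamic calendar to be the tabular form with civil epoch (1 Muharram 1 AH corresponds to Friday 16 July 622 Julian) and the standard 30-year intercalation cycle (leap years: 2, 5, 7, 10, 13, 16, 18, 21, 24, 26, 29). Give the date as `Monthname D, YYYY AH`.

JDN 2388929 is 25 July 1828 in the Gregorian calendar.
In the tabular Islamic calendar that day is Muharram 12, 1244 AH.

Muharram 12, 1244 AH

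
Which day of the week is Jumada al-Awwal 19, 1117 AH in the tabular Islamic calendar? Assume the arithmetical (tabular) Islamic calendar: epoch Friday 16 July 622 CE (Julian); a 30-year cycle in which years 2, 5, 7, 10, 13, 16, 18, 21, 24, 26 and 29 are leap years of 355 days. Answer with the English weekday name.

Tuesday

In the Gregorian calendar this is 8 September 1705 (JDN 2344049).
2344049 ≡ 1 (mod 7); counting from Monday = 0 gives Tuesday.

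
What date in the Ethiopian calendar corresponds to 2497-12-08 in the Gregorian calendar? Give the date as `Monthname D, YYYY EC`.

Hidar 26, 2490 EC

Both dates share Julian Day Number 2633413; in the Ethiopian calendar that is 26 Hidar 2490 EC.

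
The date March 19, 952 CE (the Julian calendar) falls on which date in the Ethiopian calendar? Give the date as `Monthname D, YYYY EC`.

Julian Day Number of the source date = 2068854.
Converting JDN 2068854 to the Ethiopian calendar gives 23 Megabit 944 EC.

Megabit 23, 944 EC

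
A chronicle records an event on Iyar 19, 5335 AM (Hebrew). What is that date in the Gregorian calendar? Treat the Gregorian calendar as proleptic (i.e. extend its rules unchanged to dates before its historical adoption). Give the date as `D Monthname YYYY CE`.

9 May 1575 CE

Julian Day Number of the source date = 2296445.
Converting JDN 2296445 to the Gregorian calendar gives 9 May 1575 CE.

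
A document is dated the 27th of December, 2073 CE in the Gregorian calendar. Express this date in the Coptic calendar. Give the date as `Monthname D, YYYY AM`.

Koiak 18, 1790 AM

Both dates share Julian Day Number 2478569; in the Coptic calendar that is 18 Koiak 1790 AM.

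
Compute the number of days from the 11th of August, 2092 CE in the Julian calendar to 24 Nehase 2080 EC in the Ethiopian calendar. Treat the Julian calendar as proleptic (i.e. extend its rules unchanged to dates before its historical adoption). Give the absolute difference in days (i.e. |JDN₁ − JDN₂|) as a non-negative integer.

First date → JDN 2485384; second date → JDN 2483929.
The interval is |2485384 − 2483929| = 1455 days.

1455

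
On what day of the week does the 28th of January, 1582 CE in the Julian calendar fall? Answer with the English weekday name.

This is JDN 2298911 (7 February 1582 Gregorian).
2298911 ≡ 6 (mod 7); counting from Monday = 0 gives Sunday.

Sunday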